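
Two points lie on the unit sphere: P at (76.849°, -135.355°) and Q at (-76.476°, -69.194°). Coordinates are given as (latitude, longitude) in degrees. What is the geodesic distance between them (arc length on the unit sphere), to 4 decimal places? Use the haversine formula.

2.7525

In radians: φ₁ = 1.3413, φ₂ = -1.3348, Δλ = 66.161° = 1.1547 rad.
Haversine: a = sin²(Δφ/2) + cos φ₁ cos φ₂ sin²(Δλ/2) = 0.9468 + (0.2275)(0.2339)(0.2979) = 0.96263.
Central angle c = 2·arcsin(√a) = 2.75254 rad.
On the unit sphere the arc length equals the central angle: 2.7525.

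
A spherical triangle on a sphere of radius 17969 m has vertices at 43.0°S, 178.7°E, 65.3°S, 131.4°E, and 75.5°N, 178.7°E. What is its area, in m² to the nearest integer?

Side lengths (central angles): a = 2.5126, b = 2.0682, c = 0.5973 rad; semiperimeter s = 2.5891.
By l'Huilier's theorem, tan(E/4) = √[tan(s/2) tan((s−a)/2) tan((s−b)/2) tan((s−c)/2)], giving spherical excess E = 0.9254 rad.
Area = E·R² = 0.9254 × (17969)² ≈ 298782532 m².

298782532 m²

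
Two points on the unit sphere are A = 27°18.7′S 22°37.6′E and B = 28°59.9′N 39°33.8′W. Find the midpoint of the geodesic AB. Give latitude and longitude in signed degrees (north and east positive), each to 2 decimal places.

The central angle between A and B is δ = 1.4302 rad.
With f = 0.5, the slerp weights are sin((1−f)δ)/sin δ = 0.6622 and sin(fδ)/sin δ = 0.6622.
Weighted sum of the unit vectors: (0.6622)·(0.8201,0.3418,-0.4588) + (0.6622)·(0.6743,-0.5571,0.4848) = (0.9896, -0.1425, 0.0172).
Converting back: φ = atan2(z, √(x²+y²)) = 0.98°, λ = atan2(y, x) = -8.20°.

0.98°, -8.20°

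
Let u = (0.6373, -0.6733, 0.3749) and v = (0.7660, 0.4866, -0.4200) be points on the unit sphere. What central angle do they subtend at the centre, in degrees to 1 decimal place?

u·v = 0.0031; |u| = 1.0000, |v| = 1.0000.
cos θ = (u·v)/(|u||v|) = 0.0031, so θ = 89.8°.

89.8°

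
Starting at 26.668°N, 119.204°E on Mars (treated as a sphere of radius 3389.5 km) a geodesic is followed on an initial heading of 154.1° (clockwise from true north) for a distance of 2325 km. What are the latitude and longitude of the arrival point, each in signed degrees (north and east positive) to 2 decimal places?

Angular distance δ = d/R = 2325/3389.5 = 0.68594 rad; initial bearing θ = 2.6896 rad.
sin φ₂ = sin φ₁ cos δ + cos φ₁ sin δ cos θ = (0.4488)(0.7738) + (0.8936)(0.6334)(-0.8996) = -0.1619, so φ₂ = -9.32°.
Δλ = atan2(sin θ sin δ cos φ₁, cos δ − sin φ₁ sin φ₂) = atan2(0.2472, 0.8465) = 16.282°.
λ₂ = 119.204° + 16.282° = 135.49°.

-9.32°, 135.49°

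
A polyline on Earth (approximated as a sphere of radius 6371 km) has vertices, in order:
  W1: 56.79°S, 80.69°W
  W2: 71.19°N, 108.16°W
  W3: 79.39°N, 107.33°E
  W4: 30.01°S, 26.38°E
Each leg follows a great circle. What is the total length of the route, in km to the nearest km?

30618 km

Leg W1→W2: central angle 2.2592 rad, distance 14393.3 km.
Leg W2→W3: central angle 0.4906 rad, distance 3125.3 km.
Leg W3→W4: central angle 2.0561 rad, distance 13099.7 km.
Total: 14393.3 + 3125.3 + 13099.7 ≈ 30618 km.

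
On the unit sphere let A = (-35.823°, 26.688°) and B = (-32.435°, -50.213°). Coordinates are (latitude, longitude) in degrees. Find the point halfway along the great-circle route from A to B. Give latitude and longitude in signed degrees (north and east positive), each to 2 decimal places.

-40.87°, -12.67°

The central angle between A and B is δ = 1.0826 rad.
With f = 0.5, the slerp weights are sin((1−f)δ)/sin δ = 0.5834 and sin(fδ)/sin δ = 0.5834.
Weighted sum of the unit vectors: (0.5834)·(0.7244,0.3642,-0.5853) + (0.5834)·(0.5401,-0.6486,-0.5363) = (0.7378, -0.1659, -0.6544).
Converting back: φ = atan2(z, √(x²+y²)) = -40.87°, λ = atan2(y, x) = -12.67°.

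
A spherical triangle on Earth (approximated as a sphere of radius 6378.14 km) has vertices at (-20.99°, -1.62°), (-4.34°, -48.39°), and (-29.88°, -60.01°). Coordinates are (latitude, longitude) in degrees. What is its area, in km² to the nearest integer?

8949697 km²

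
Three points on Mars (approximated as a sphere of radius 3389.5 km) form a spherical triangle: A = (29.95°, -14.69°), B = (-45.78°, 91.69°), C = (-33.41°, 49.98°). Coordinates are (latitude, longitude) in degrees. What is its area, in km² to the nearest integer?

758378 km²

Side lengths (central angles): a = 0.5931, b = 1.5362, c = 2.1273 rad; semiperimeter s = 2.1283.
By l'Huilier's theorem, tan(E/4) = √[tan(s/2) tan((s−a)/2) tan((s−b)/2) tan((s−c)/2)], giving spherical excess E = 0.0660 rad.
Area = E·R² = 0.0660 × (3389.5)² ≈ 758378 km².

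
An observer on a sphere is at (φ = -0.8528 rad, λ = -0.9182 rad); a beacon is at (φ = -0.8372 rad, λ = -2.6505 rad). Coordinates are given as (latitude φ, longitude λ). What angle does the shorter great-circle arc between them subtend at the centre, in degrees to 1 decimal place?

In radians: φ₁ = -0.8528, φ₂ = -0.8372, Δλ = -99.253° = -1.7323 rad.
cos c = sin φ₁ sin φ₂ + cos φ₁ cos φ₂ cos Δλ = (-0.7531)(-0.7428) + (0.6579)(0.6695)(-0.1608) = 0.48857,
so c = arccos(0.48857) = 1.06035 rad.
So the angular separation is 60.8°.

60.8°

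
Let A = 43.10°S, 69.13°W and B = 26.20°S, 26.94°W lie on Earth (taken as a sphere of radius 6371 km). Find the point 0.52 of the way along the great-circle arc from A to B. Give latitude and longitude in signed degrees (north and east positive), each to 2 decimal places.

-36.16°, -44.93°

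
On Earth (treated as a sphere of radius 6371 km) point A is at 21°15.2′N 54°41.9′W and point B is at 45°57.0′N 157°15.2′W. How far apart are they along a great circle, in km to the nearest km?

9243 km

Let φ₁ = 0.3709 rad, φ₂ = 0.8020 rad, and Δλ = -1.7899 rad.
Haversine: a = sin²(Δφ/2) + cos φ₁ cos φ₂ sin²(Δλ/2) = 0.0457 + (0.9320)(0.6953)(0.6087) = 0.44016.
Central angle c = 2·arcsin(√a) = 1.45083 rad.
Distance = R·c = 6371 × 1.4508 ≈ 9243 km.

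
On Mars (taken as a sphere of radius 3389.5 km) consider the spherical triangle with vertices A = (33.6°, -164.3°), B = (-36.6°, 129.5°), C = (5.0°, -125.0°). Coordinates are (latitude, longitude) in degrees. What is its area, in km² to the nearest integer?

10710480 km²

Side lengths (central angles): a = 1.8397, b = 0.8089, c = 1.6309 rad; semiperimeter s = 2.1398.
By l'Huilier's theorem, tan(E/4) = √[tan(s/2) tan((s−a)/2) tan((s−b)/2) tan((s−c)/2)], giving spherical excess E = 0.9323 rad.
Area = E·R² = 0.9323 × (3389.5)² ≈ 10710480 km².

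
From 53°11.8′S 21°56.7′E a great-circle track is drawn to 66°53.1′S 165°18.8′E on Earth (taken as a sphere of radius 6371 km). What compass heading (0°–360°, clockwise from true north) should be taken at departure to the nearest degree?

164°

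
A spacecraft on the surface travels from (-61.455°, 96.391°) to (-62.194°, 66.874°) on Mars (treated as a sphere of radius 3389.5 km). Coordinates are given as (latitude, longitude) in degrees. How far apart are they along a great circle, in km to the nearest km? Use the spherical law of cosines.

In radians: φ₁ = -1.0726, φ₂ = -1.0855, Δλ = -29.517° = -0.5152 rad.
cos c = sin φ₁ sin φ₂ + cos φ₁ cos φ₂ cos Δλ = (-0.8784)(-0.8845) + (0.4778)(0.4665)(0.8702) = 0.97099,
so c = arccos(0.97099) = 0.24148 rad.
Distance = R·c = 3389.5 × 0.2415 ≈ 818 km.

818 km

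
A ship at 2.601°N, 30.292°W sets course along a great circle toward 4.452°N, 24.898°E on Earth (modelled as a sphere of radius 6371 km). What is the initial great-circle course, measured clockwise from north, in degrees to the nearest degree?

86°

With φ₁ = 0.0454, φ₂ = 0.0777, Δλ = 0.9632 rad, the forward-azimuth formula gives
θ = atan2( sin Δλ cos φ₂ , cos φ₁ sin φ₂ − sin φ₁ cos φ₂ cos Δλ ) = atan2(0.8186, 0.0517) = 86.38°.
So the initial bearing is 86°.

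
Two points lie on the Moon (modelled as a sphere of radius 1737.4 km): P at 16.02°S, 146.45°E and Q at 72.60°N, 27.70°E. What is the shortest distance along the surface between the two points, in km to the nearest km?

3447 km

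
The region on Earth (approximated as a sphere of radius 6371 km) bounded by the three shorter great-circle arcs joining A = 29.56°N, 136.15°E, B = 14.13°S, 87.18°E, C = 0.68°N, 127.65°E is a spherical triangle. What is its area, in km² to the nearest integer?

Side lengths (central angles): a = 0.7455, b = 0.5235, c = 1.1226 rad; semiperimeter s = 1.1958.
By l'Huilier's theorem, tan(E/4) = √[tan(s/2) tan((s−a)/2) tan((s−b)/2) tan((s−c)/2)], giving spherical excess E = 0.1785 rad.
Area = E·R² = 0.1785 × (6371)² ≈ 7246114 km².

7246114 km²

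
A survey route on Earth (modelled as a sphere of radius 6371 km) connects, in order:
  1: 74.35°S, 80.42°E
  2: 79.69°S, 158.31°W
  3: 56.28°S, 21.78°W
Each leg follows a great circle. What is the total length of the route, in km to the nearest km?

Leg 1→2: central angle 0.3968 rad, distance 2527.7 km.
Leg 2→3: central angle 0.7284 rad, distance 4640.8 km.
Total: 2527.7 + 4640.8 ≈ 7169 km.

7169 km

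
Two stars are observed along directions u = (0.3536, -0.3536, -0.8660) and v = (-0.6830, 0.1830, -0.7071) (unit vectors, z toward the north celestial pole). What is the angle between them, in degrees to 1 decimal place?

72.2°

u·v = 0.3061; |u| = 1.0000, |v| = 1.0000.
cos θ = (u·v)/(|u||v|) = 0.3061, so θ = 72.2°.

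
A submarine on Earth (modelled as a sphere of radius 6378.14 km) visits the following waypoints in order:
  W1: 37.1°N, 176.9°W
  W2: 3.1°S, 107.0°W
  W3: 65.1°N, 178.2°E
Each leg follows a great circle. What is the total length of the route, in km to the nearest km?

18094 km

Leg W1→W2: central angle 1.3273 rad, distance 8465.8 km.
Leg W2→W3: central angle 1.5096 rad, distance 9628.3 km.
Total: 8465.8 + 9628.3 ≈ 18094 km.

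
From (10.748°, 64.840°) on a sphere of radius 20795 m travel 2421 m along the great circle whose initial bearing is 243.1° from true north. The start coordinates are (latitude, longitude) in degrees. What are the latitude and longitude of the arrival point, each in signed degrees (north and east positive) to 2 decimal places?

Angular distance δ = d/R = 2421/20795 = 0.11642 rad; initial bearing θ = 4.2429 rad.
sin φ₂ = sin φ₁ cos δ + cos φ₁ sin δ cos θ = (0.1865)(0.9932) + (0.9825)(0.1162)(-0.4524) = 0.1336, so φ₂ = 7.68°.
Δλ = atan2(sin θ sin δ cos φ₁, cos δ − sin φ₁ sin φ₂) = atan2(-0.1018, 0.9683) = -6.000°.
λ₂ = 64.840° − 6.000° = 58.84°.

7.68°, 58.84°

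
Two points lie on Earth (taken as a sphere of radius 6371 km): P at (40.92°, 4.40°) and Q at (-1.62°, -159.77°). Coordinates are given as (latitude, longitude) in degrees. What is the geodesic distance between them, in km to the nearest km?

15364 km

Let φ₁ = 0.7142 rad, φ₂ = -0.0283 rad, and Δλ = -2.8653 rad.
cos c = sin φ₁ sin φ₂ + cos φ₁ cos φ₂ cos Δλ = (0.6550)(-0.0283) + (0.7556)(0.9996)(-0.9621) = -0.74519,
so c = arccos(-0.74519) = 2.41162 rad.
Distance = R·c = 6371 × 2.4116 ≈ 15364 km.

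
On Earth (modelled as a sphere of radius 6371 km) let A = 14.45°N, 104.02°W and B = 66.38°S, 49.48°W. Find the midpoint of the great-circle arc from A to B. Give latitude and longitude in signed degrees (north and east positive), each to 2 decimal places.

-28.18°, -88.82°

Central angle δ = 1.5743 rad. Interpolating on the sphere with fraction f = 0.5:
P = [sin((1−f)δ)·A + sin(fδ)·B] / sin δ = 0.7084·A + 0.7084·B in Cartesian coordinates,
giving P = (0.0182, -0.8813, -0.4723), i.e. latitude -28.18°, longitude -88.82°.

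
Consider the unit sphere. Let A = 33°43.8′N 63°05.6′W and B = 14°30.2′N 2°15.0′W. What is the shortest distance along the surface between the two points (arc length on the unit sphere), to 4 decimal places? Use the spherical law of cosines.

1.0106

With latitudes φ₁ = 33.730°, φ₂ = 14.503° and longitude difference Δλ = 60.843°:
cos c = sin φ₁ sin φ₂ + cos φ₁ cos φ₂ cos Δλ = (0.5553)(0.2504) + (0.8317)(0.9681)(0.4872) = 0.53134,
so c = arccos(0.53134) = 1.01062 rad.
On the unit sphere the arc length equals the central angle: 1.0106.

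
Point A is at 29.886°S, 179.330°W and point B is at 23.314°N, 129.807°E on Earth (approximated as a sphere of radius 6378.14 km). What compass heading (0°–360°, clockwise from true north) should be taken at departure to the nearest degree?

With φ₁ = -0.5216, φ₂ = 0.4069, Δλ = -0.8877 rad, the forward-azimuth formula gives
θ = atan2( sin Δλ cos φ₂ , cos φ₁ sin φ₂ − sin φ₁ cos φ₂ cos Δλ ) = atan2(-0.7123, 0.6320) = -48.42°.
Adding 360° brings this into [0°, 360°): 312°.

312°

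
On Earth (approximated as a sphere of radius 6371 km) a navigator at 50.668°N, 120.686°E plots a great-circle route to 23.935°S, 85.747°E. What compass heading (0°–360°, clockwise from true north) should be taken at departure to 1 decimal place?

212.0°

With φ₁ = 0.8843, φ₂ = -0.4177, Δλ = -0.6098 rad, the forward-azimuth formula gives
θ = atan2( sin Δλ cos φ₂ , cos φ₁ sin φ₂ − sin φ₁ cos φ₂ cos Δλ ) = atan2(-0.5235, -0.8367) = -147.97°.
Adding 360° brings this into [0°, 360°): 212.0°.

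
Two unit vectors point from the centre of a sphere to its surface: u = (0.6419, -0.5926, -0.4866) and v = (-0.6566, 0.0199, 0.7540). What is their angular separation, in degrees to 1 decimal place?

143.1°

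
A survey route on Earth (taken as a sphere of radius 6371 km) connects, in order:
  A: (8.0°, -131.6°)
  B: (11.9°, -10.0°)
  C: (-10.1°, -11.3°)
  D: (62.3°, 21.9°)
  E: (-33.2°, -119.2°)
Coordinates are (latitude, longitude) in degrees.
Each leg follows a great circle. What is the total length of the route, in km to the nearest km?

Leg A→B: central angle 2.0704 rad, distance 13190.2 km.
Leg B→C: central angle 0.3846 rad, distance 2450.5 km.
Leg C→D: central angle 1.3411 rad, distance 8544.2 km.
Leg D→E: central angle 2.4776 rad, distance 15784.6 km.
Total: 13190.2 + 2450.5 + 8544.2 + 15784.6 ≈ 39970 km.

39970 km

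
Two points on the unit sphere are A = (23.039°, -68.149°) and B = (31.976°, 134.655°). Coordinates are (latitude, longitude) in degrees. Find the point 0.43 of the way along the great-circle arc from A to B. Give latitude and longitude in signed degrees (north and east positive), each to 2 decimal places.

Central angle δ = 2.1087 rad. Interpolating on the sphere with fraction f = 0.43:
P = [sin((1−f)δ)·A + sin(fδ)·B] / sin δ = 1.0861·A + 0.9170·B in Cartesian coordinates,
giving P = (-0.1747, -0.3744, 0.9107), i.e. latitude 65.60°, longitude -115.02°.

65.60°, -115.02°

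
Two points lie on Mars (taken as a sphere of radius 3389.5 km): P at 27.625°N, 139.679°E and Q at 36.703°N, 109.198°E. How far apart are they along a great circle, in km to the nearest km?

1610 km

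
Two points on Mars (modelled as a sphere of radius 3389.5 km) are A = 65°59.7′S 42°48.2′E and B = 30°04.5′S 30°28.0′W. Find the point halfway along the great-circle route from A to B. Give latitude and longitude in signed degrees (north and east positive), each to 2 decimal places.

-53.24°, -8.84°

Central angle δ = 0.9775 rad. Interpolating on the sphere with fraction f = 0.5:
P = [sin((1−f)δ)·A + sin(fδ)·B] / sin δ = 0.5663·A + 0.5663·B in Cartesian coordinates,
giving P = (0.5914, -0.0919, -0.8011), i.e. latitude -53.24°, longitude -8.84°.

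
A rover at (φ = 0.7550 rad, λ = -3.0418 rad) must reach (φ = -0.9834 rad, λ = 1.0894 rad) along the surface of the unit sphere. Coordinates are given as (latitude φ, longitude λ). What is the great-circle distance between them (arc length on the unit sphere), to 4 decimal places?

Let φ₁ = 0.7550 rad, φ₂ = -0.9834 rad, and Δλ = -2.1520 rad.
cos c = sin φ₁ sin φ₂ + cos φ₁ cos φ₂ cos Δλ = (0.6853)(-0.8324) + (0.7283)(0.5542)(-0.5490) = -0.79201,
so c = arccos(-0.79201) = 2.48489 rad.
On the unit sphere the arc length equals the central angle: 2.4849.

2.4849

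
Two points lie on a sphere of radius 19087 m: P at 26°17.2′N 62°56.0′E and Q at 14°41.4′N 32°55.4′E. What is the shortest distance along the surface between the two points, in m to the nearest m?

In radians: φ₁ = 0.4588, φ₂ = 0.2564, Δλ = -30.010° = -0.5238 rad.
Haversine: a = sin²(Δφ/2) + cos φ₁ cos φ₂ sin²(Δλ/2) = 0.0102 + (0.8966)(0.9673)(0.0670) = 0.06834.
Central angle c = 2·arcsin(√a) = 0.52899 rad.
Distance = R·c = 19087 × 0.5290 ≈ 10097 m.

10097 m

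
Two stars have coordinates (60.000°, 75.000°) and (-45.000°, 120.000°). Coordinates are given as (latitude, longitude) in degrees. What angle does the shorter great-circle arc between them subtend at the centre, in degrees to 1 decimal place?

With latitudes φ₁ = 60.000°, φ₂ = -45.000° and longitude difference Δλ = 45.000°:
cos c = sin φ₁ sin φ₂ + cos φ₁ cos φ₂ cos Δλ = (0.8660)(-0.7071) + (0.5000)(0.7071)(0.7071) = -0.36237,
so c = arccos(-0.36237) = 1.94161 rad.
So the angular separation is 111.2°.

111.2°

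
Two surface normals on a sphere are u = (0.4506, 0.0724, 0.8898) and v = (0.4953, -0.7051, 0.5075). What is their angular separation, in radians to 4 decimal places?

u·v = 0.6237; |u| = 1.0000, |v| = 1.0000.
cos θ = (u·v)/(|u||v|) = 0.6237, so θ = 0.8973 rad.

0.8973 rad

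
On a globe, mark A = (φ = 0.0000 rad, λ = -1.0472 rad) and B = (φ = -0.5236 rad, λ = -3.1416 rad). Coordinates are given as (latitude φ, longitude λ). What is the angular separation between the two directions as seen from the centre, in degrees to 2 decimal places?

115.66°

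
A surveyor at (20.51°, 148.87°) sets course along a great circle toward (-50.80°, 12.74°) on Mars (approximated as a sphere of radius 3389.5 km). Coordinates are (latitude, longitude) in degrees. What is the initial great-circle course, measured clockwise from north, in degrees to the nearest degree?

With φ₁ = 0.3580, φ₂ = -0.8866, Δλ = -2.3759 rad, the forward-azimuth formula gives
θ = atan2( sin Δλ cos φ₂ , cos φ₁ sin φ₂ − sin φ₁ cos φ₂ cos Δλ ) = atan2(-0.4380, -0.5662) = -142.27°.
Adding 360° brings this into [0°, 360°): 218°.

218°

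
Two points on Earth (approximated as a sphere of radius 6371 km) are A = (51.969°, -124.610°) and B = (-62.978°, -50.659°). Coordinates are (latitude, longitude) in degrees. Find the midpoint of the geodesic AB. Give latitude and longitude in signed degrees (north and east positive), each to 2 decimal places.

-6.83°, -94.13°

The central angle between A and B is δ = 2.2450 rad.
With f = 0.5, the slerp weights are sin((1−f)δ)/sin δ = 1.1536 and sin(fδ)/sin δ = 1.1536.
Weighted sum of the unit vectors: (1.1536)·(-0.3499,-0.5071,0.7877) + (1.1536)·(0.2880,-0.3514,-0.8908) = (-0.0714, -0.9903, -0.1190).
Converting back: φ = atan2(z, √(x²+y²)) = -6.83°, λ = atan2(y, x) = -94.13°.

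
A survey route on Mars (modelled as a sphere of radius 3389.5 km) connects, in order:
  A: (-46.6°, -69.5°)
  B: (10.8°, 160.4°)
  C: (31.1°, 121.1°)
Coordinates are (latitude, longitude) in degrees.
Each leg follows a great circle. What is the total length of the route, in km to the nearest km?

Leg A→B: central angle 2.1784 rad, distance 7383.6 km.
Leg B→C: central angle 0.7263 rad, distance 2461.6 km.
Total: 7383.6 + 2461.6 ≈ 9845 km.

9845 km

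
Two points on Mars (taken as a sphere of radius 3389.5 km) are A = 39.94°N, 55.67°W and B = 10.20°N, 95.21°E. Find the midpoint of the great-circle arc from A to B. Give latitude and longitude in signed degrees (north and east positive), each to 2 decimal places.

The central angle between A and B is δ = 2.1478 rad.
With f = 0.5, the slerp weights are sin((1−f)δ)/sin δ = 1.0489 and sin(fδ)/sin δ = 1.0489.
Weighted sum of the unit vectors: (1.0489)·(0.4324,-0.6332,0.6420) + (1.0489)·(-0.0894,0.9801,0.1771) = (0.3598, 0.3639, 0.8591).
Converting back: φ = atan2(z, √(x²+y²)) = 59.22°, λ = atan2(y, x) = 45.33°.

59.22°, 45.33°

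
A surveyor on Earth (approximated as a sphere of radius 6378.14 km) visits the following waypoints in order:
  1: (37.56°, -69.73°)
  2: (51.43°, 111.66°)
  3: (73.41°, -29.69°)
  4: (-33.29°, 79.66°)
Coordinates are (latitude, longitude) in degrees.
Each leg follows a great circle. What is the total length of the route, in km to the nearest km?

30126 km

Leg 1→2: central angle 1.5883 rad, distance 10130.3 km.
Leg 2→3: central angle 0.9144 rad, distance 5832.1 km.
Leg 3→4: central angle 2.2207 rad, distance 14163.9 km.
Total: 10130.3 + 5832.1 + 14163.9 ≈ 30126 km.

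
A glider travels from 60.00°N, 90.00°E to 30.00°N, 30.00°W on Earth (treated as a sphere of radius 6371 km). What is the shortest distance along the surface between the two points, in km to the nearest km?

With latitudes φ₁ = 60.000°, φ₂ = 30.000° and longitude difference Δλ = -120.000°:
Haversine: a = sin²(Δφ/2) + cos φ₁ cos φ₂ sin²(Δλ/2) = 0.0670 + (0.5000)(0.8660)(0.7500) = 0.39175.
Central angle c = 2·arcsin(√a) = 1.35256 rad.
Distance = R·c = 6371 × 1.3526 ≈ 8617 km.

8617 km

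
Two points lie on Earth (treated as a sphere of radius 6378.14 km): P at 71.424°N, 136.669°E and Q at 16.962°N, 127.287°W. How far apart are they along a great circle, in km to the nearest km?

Let φ₁ = 1.2466 rad, φ₂ = 0.2960 rad, and Δλ = 1.6763 rad.
cos c = sin φ₁ sin φ₂ + cos φ₁ cos φ₂ cos Δλ = (0.9479)(0.2917) + (0.3186)(0.9565)(-0.1053) = 0.24446,
so c = arccos(0.24446) = 1.32384 rad.
Distance = R·c = 6378.14 × 1.3238 ≈ 8444 km.

8444 km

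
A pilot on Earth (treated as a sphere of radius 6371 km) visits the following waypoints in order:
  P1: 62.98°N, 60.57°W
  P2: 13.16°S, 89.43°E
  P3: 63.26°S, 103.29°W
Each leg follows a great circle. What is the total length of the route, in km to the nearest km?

25443 km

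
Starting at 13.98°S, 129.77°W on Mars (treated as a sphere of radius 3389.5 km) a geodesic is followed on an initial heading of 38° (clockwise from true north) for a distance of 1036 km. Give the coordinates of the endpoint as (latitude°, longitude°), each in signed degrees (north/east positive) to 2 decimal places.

-0.02°, -119.09°

Angular distance δ = d/R = 1036/3389.5 = 0.30565 rad; initial bearing θ = 0.6632 rad.
sin φ₂ = sin φ₁ cos δ + cos φ₁ sin δ cos θ = (-0.2416)(0.9537) + (0.9704)(0.3009)(0.7880) = -0.0003, so φ₂ = -0.02°.
Δλ = atan2(sin θ sin δ cos φ₁, cos δ − sin φ₁ sin φ₂) = atan2(0.1798, 0.9536) = 10.676°.
λ₂ = -129.770° + 10.676° = -119.09°.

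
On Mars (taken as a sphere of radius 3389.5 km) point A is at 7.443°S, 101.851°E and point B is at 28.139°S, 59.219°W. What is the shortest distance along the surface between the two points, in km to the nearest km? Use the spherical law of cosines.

8282 km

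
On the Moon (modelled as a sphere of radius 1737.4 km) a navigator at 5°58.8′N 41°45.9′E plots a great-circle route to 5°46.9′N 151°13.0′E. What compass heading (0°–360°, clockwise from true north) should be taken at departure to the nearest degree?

82°

Δλ = 109.452° = 1.9103 rad.
y = sin Δλ · cos φ₂ = (0.9429)(0.9949) = 0.9381
x = cos φ₁ sin φ₂ − sin φ₁ cos φ₂ cos Δλ = (0.9946)(0.1007) − (0.1042)(0.9949)(-0.3330) = 0.1347
θ = atan2(y, x) = 81.83°, so the bearing is 82°.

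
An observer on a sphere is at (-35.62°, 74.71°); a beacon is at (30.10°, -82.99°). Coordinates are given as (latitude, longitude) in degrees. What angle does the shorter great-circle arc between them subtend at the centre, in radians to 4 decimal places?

With latitudes φ₁ = -35.620°, φ₂ = 30.100° and longitude difference Δλ = -157.700°:
Haversine: a = sin²(Δφ/2) + cos φ₁ cos φ₂ sin²(Δλ/2) = 0.2944 + (0.8129)(0.8652)(0.9626) = 0.97138.
Central angle c = 2·arcsin(√a) = 2.80162 rad.
So the angular separation is 2.8016 rad.

2.8016 rad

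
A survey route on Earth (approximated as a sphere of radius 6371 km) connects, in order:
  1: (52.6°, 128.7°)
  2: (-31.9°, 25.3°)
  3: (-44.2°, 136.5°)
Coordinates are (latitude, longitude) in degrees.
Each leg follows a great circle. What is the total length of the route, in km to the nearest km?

22696 km

Leg 1→2: central angle 2.1404 rad, distance 13636.5 km.
Leg 2→3: central angle 1.4219 rad, distance 9059.2 km.
Total: 13636.5 + 9059.2 ≈ 22696 km.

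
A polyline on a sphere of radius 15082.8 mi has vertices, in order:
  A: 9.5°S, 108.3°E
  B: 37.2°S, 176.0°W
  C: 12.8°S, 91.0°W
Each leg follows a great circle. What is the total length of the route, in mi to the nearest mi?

Leg A→B: central angle 1.2726 rad, distance 19193.8 mi.
Leg B→C: central angle 1.3678 rad, distance 20629.6 mi.
Total: 19193.8 + 20629.6 ≈ 39823 mi.

39823 mi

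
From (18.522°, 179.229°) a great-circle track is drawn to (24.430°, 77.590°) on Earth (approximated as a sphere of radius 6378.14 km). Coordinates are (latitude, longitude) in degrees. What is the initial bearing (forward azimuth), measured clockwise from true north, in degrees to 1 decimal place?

296.8°

Δλ = -101.639° = -1.7739 rad.
y = sin Δλ · cos φ₂ = (-0.9794)(0.9105) = -0.8917
x = cos φ₁ sin φ₂ − sin φ₁ cos φ₂ cos Δλ = (0.9482)(0.4136) − (0.3177)(0.9105)(-0.2017) = 0.4505
θ = atan2(y, x) = -63.20°; adding 360° gives 296.8°.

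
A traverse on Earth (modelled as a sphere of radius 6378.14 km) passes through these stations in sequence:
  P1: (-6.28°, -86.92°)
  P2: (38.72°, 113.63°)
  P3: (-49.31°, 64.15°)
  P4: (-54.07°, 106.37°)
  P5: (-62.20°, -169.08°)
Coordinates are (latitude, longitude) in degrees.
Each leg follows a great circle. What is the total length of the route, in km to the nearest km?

Leg P1→P2: central angle 2.4892 rad, distance 15876.2 km.
Leg P2→P3: central angle 1.7151 rad, distance 10939.2 km.
Leg P3→P4: central angle 0.4572 rad, distance 2916.0 km.
Leg P4→P5: central angle 0.7343 rad, distance 4683.8 km.
Total: 15876.2 + 10939.2 + 2916.0 + 4683.8 ≈ 34415 km.

34415 km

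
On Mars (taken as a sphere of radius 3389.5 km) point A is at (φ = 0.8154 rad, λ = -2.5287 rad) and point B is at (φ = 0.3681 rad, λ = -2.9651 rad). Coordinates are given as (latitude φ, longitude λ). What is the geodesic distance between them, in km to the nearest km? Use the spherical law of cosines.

1933 km

Let φ₁ = 0.8154 rad, φ₂ = 0.3681 rad, and Δλ = -0.4364 rad.
cos c = sin φ₁ sin φ₂ + cos φ₁ cos φ₂ cos Δλ = (0.7280)(0.3598) + (0.6856)(0.9330)(0.9063) = 0.84167,
so c = arccos(0.84167) = 0.57043 rad.
Distance = R·c = 3389.5 × 0.5704 ≈ 1933 km.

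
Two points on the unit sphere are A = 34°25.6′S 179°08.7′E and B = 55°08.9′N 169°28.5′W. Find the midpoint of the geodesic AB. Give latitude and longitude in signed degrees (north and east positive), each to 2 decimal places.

Central angle δ = 1.5726 rad. Interpolating on the sphere with fraction f = 0.5:
P = [sin((1−f)δ)·A + sin(fδ)·B] / sin δ = 0.7078·A + 0.7078·B in Cartesian coordinates,
giving P = (-0.9814, -0.0652, 0.1807), i.e. latitude 10.41°, longitude -176.20°.

10.41°, -176.20°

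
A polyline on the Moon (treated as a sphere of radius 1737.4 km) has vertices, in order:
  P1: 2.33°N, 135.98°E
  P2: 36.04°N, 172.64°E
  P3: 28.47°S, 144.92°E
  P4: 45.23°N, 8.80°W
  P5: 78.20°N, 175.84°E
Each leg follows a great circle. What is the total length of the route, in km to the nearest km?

Leg P1→P2: central angle 0.8338 rad, distance 1448.7 km.
Leg P2→P3: central angle 1.2145 rad, distance 2110.1 km.
Leg P3→P4: central angle 2.6759 rad, distance 4649.2 km.
Leg P4→P5: central angle 0.9868 rad, distance 1714.4 km.
Total: 1448.7 + 2110.1 + 4649.2 + 1714.4 ≈ 9922 km.

9922 km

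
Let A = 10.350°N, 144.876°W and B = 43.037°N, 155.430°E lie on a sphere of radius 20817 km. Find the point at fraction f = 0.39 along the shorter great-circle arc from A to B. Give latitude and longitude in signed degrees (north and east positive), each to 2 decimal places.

26.03°, -163.77°

The central angle between A and B is δ = 1.0639 rad.
With f = 0.39, the slerp weights are sin((1−f)δ)/sin δ = 0.6913 and sin(fδ)/sin δ = 0.4611.
Weighted sum of the unit vectors: (0.6913)·(-0.8046,-0.5660,0.1797) + (0.4611)·(-0.6647,0.3039,0.6825) = (-0.8627, -0.2511, 0.4389).
Converting back: φ = atan2(z, √(x²+y²)) = 26.03°, λ = atan2(y, x) = -163.77°.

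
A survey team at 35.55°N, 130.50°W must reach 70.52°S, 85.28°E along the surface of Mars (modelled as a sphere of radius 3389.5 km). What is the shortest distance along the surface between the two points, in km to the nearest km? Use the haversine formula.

In radians: φ₁ = 0.6205, φ₂ = -1.2308, Δλ = -144.220° = -2.5171 rad.
Haversine: a = sin²(Δφ/2) + cos φ₁ cos φ₂ sin²(Δλ/2) = 0.6384 + (0.8136)(0.3335)(0.9056) = 0.88412.
Central angle c = 2·arcsin(√a) = 2.44689 rad.
Distance = R·c = 3389.5 × 2.4469 ≈ 8294 km.

8294 km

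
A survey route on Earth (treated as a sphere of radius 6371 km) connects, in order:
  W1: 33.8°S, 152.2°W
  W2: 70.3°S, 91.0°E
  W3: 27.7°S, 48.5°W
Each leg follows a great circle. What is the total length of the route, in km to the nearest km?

Leg W1→W2: central angle 1.1621 rad, distance 7403.6 km.
Leg W2→W3: central angle 1.3585 rad, distance 8655.1 km.
Total: 7403.6 + 8655.1 ≈ 16059 km.

16059 km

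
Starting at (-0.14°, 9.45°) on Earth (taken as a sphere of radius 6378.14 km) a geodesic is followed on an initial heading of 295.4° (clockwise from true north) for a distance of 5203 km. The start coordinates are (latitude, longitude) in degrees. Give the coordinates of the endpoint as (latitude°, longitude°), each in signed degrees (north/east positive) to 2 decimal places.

Angular distance δ = d/R = 5203/6378.14 = 0.81576 rad; initial bearing θ = 5.1557 rad.
sin φ₂ = sin φ₁ cos δ + cos φ₁ sin δ cos θ = (-0.0024)(0.6853) + (1.0000)(0.7282)(0.4289) = 0.3107, so φ₂ = 18.10°.
Δλ = atan2(sin θ sin δ cos φ₁, cos δ − sin φ₁ sin φ₂) = atan2(-0.6578, 0.6861) = -43.797°.
λ₂ = 9.450° − 43.797° = -34.35°.

18.10°, -34.35°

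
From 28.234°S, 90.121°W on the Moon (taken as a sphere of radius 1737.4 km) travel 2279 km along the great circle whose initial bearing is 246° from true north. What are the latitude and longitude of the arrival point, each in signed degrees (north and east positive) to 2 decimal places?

-27.88°, -177.55°

Angular distance δ = d/R = 2279/1737.4 = 1.31173 rad; initial bearing θ = 4.2935 rad.
sin φ₂ = sin φ₁ cos δ + cos φ₁ sin δ cos θ = (-0.4731)(0.2562) + (0.8810)(0.9666)(-0.4067) = -0.4676, so φ₂ = -27.88°.
Δλ = atan2(sin θ sin δ cos φ₁, cos δ − sin φ₁ sin φ₂) = atan2(-0.7780, 0.0350) = -87.426°.
λ₂ = -90.121° − 87.426° = -177.55°.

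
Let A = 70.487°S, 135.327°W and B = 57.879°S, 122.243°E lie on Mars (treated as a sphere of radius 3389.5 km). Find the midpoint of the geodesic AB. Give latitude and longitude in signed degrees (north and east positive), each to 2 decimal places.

The central angle between A and B is δ = 0.7074 rad.
With f = 0.5, the slerp weights are sin((1−f)δ)/sin δ = 0.5330 and sin(fδ)/sin δ = 0.5330.
Weighted sum of the unit vectors: (0.5330)·(-0.2375,-0.2348,-0.9426) + (0.5330)·(-0.2837,0.4497,-0.8469) = (-0.2778, 0.1145, -0.9538).
Converting back: φ = atan2(z, √(x²+y²)) = -72.51°, λ = atan2(y, x) = 157.59°.

-72.51°, 157.59°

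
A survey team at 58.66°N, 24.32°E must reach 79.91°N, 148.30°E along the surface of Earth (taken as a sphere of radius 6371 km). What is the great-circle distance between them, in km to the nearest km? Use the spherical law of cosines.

4205 km

Let φ₁ = 1.0238 rad, φ₂ = 1.3947 rad, and Δλ = 2.1639 rad.
cos c = sin φ₁ sin φ₂ + cos φ₁ cos φ₂ cos Δλ = (0.8541)(0.9845) + (0.5201)(0.1752)(-0.5589) = 0.78996,
so c = arccos(0.78996) = 0.66006 rad.
Distance = R·c = 6371 × 0.6601 ≈ 4205 km.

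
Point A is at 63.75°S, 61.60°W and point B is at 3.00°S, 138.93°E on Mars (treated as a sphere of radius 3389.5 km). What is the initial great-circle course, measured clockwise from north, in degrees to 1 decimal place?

202.1°

Δλ = -159.470° = -2.7833 rad.
y = sin Δλ · cos φ₂ = (-0.3507)(0.9986) = -0.3502
x = cos φ₁ sin φ₂ − sin φ₁ cos φ₂ cos Δλ = (0.4423)(-0.0523) − (-0.8969)(0.9986)(-0.9365) = -0.8619
θ = atan2(y, x) = -157.89°; adding 360° gives 202.1°.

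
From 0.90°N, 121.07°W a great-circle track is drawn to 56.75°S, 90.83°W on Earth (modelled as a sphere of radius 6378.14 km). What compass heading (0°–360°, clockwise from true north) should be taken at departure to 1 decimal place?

161.9°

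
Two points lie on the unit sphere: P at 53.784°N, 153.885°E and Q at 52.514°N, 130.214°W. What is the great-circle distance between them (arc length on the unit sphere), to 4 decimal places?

0.7557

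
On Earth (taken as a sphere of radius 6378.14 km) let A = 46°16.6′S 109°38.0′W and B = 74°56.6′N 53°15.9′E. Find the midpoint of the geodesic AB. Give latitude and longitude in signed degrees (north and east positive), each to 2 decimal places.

28.40°, -99.85°

Central angle δ = 2.6250 rad. Interpolating on the sphere with fraction f = 0.5:
P = [sin((1−f)δ)·A + sin(fδ)·B] / sin δ = 1.9573·A + 1.9573·B in Cartesian coordinates,
giving P = (-0.1504, -0.8667, 0.4756), i.e. latitude 28.40°, longitude -99.85°.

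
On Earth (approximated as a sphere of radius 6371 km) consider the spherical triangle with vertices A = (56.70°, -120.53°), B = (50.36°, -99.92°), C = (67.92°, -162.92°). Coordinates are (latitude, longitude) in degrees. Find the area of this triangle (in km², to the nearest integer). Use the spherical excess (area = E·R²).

933817 km²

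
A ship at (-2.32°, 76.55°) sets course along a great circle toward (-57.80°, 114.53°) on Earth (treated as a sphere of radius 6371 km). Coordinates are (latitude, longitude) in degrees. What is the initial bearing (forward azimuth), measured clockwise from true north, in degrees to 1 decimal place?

With φ₁ = -0.0405, φ₂ = -1.0088, Δλ = 0.6629 rad, the forward-azimuth formula gives
θ = atan2( sin Δλ cos φ₂ , cos φ₁ sin φ₂ − sin φ₁ cos φ₂ cos Δλ ) = atan2(0.3279, -0.8285) = 158.41°.
So the initial bearing is 158.4°.

158.4°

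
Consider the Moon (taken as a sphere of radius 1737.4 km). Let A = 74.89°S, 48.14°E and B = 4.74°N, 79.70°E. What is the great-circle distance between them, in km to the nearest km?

2482 km

In radians: φ₁ = -1.3071, φ₂ = 0.0827, Δλ = 31.560° = 0.5508 rad.
Haversine: a = sin²(Δφ/2) + cos φ₁ cos φ₂ sin²(Δλ/2) = 0.4100 + (0.2607)(0.9966)(0.0740) = 0.42921.
Central angle c = 2·arcsin(√a) = 1.42874 rad.
Distance = R·c = 1737.4 × 1.4287 ≈ 2482 km.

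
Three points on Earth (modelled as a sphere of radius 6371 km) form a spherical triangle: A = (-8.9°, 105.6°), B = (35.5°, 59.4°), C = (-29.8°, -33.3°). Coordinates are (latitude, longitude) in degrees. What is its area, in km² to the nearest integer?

Side lengths (central angles): a = 1.8985, b = 2.1763, c = 1.0851 rad; semiperimeter s = 2.5799.
By l'Huilier's theorem, tan(E/4) = √[tan(s/2) tan((s−a)/2) tan((s−b)/2) tan((s−c)/2)], giving spherical excess E = 1.7991 rad.
Area = E·R² = 1.7991 × (6371)² ≈ 73024000 km².

73024000 km²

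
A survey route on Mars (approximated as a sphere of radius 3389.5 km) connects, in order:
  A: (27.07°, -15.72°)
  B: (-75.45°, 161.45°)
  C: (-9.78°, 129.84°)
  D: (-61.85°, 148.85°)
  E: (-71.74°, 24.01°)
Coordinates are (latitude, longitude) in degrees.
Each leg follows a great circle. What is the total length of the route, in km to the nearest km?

17428 km

Leg A→B: central angle 2.2968 rad, distance 7785.1 km.
Leg B→C: central angle 1.1861 rad, distance 4020.3 km.
Leg C→D: central angle 0.9406 rad, distance 3188.0 km.
Leg D→E: central angle 0.7184 rad, distance 2435.0 km.
Total: 7785.1 + 4020.3 + 3188.0 + 2435.0 ≈ 17428 km.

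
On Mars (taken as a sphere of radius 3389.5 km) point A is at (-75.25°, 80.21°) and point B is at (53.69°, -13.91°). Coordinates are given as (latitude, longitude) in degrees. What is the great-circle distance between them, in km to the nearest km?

8412 km

Let φ₁ = -1.3134 rad, φ₂ = 0.9371 rad, and Δλ = -1.6427 rad.
cos c = sin φ₁ sin φ₂ + cos φ₁ cos φ₂ cos Δλ = (-0.9670)(0.8058) + (0.2546)(0.5922)(-0.0718) = -0.79010,
so c = arccos(-0.79010) = 2.48177 rad.
Distance = R·c = 3389.5 × 2.4818 ≈ 8412 km.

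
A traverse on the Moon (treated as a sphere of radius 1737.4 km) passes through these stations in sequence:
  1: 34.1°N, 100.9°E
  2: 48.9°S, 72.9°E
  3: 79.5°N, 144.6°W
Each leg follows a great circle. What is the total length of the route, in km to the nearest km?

7077 km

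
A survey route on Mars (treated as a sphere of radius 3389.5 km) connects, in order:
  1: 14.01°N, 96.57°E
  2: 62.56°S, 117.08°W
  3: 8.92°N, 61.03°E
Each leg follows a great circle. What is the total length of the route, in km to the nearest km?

Leg 1→2: central angle 2.1982 rad, distance 7450.8 km.
Leg 2→3: central angle 2.2051 rad, distance 7474.2 km.
Total: 7450.8 + 7474.2 ≈ 14925 km.

14925 km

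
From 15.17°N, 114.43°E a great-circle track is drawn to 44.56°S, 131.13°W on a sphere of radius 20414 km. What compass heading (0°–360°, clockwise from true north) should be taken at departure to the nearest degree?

133°

Δλ = 114.440° = 1.9974 rad.
y = sin Δλ · cos φ₂ = (0.9104)(0.7125) = 0.6487
x = cos φ₁ sin φ₂ − sin φ₁ cos φ₂ cos Δλ = (0.9652)(-0.7017) − (0.2617)(0.7125)(-0.4137) = -0.6001
θ = atan2(y, x) = 132.77°, so the bearing is 133°.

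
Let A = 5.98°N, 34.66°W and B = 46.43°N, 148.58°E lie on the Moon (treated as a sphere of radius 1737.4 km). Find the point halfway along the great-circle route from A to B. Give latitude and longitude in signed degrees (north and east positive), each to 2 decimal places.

69.56°, -41.91°

Central angle δ = 2.2255 rad. Interpolating on the sphere with fraction f = 0.5:
P = [sin((1−f)δ)·A + sin(fδ)·B] / sin δ = 1.1307·A + 1.1307·B in Cartesian coordinates,
giving P = (0.2599, -0.2333, 0.9370), i.e. latitude 69.56°, longitude -41.91°.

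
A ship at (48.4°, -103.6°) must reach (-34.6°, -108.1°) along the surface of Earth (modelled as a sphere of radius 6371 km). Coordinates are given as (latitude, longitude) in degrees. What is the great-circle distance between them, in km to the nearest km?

Let φ₁ = 0.8447 rad, φ₂ = -0.6039 rad, and Δλ = -0.0785 rad.
cos c = sin φ₁ sin φ₂ + cos φ₁ cos φ₂ cos Δλ = (0.7478)(-0.5678) + (0.6639)(0.8231)(0.9969) = 0.12018,
so c = arccos(0.12018) = 1.45032 rad.
Distance = R·c = 6371 × 1.4503 ≈ 9240 km.

9240 km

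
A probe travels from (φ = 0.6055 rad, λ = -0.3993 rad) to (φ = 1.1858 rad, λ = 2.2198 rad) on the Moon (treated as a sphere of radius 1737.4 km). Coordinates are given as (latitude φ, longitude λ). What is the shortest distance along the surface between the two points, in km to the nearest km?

With latitudes φ₁ = 34.693°, φ₂ = 67.941° and longitude difference Δλ = 150.063°:
cos c = sin φ₁ sin φ₂ + cos φ₁ cos φ₂ cos Δλ = (0.5692)(0.9268) + (0.8222)(0.3756)(-0.8666) = 0.25992,
so c = arccos(0.25992) = 1.30786 rad.
Distance = R·c = 1737.4 × 1.3079 ≈ 2272 km.

2272 km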